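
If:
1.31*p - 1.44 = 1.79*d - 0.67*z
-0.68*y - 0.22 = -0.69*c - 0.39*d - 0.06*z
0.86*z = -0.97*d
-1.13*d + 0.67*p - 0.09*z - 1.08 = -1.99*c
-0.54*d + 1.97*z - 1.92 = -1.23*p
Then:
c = 0.38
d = -1.53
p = -1.87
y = -0.66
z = 1.72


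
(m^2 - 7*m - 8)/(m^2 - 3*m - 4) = (m - 8)/(m - 4)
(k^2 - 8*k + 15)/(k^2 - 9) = (k - 5)/(k + 3)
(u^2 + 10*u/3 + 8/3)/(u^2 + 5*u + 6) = (u + 4/3)/(u + 3)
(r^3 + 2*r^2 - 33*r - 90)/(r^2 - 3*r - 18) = r + 5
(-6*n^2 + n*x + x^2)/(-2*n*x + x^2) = (3*n + x)/x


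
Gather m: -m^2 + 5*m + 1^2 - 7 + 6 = -m^2 + 5*m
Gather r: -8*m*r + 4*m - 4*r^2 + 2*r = 4*m - 4*r^2 + r*(2 - 8*m)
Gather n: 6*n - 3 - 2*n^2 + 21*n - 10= -2*n^2 + 27*n - 13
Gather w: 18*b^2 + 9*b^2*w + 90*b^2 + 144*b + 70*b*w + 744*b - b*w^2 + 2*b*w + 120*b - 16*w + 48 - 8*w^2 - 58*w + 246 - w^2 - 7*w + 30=108*b^2 + 1008*b + w^2*(-b - 9) + w*(9*b^2 + 72*b - 81) + 324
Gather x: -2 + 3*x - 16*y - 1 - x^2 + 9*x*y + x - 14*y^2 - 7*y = -x^2 + x*(9*y + 4) - 14*y^2 - 23*y - 3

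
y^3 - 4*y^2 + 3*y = y*(y - 3)*(y - 1)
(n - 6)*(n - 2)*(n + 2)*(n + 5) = n^4 - n^3 - 34*n^2 + 4*n + 120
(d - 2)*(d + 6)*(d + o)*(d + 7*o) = d^4 + 8*d^3*o + 4*d^3 + 7*d^2*o^2 + 32*d^2*o - 12*d^2 + 28*d*o^2 - 96*d*o - 84*o^2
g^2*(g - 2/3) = g^3 - 2*g^2/3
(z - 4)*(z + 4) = z^2 - 16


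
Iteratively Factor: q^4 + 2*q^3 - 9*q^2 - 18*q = (q - 3)*(q^3 + 5*q^2 + 6*q) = q*(q - 3)*(q^2 + 5*q + 6) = q*(q - 3)*(q + 3)*(q + 2)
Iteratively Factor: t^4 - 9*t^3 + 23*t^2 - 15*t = (t - 3)*(t^3 - 6*t^2 + 5*t) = (t - 3)*(t - 1)*(t^2 - 5*t) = t*(t - 3)*(t - 1)*(t - 5)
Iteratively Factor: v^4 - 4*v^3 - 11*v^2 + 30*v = (v - 5)*(v^3 + v^2 - 6*v) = (v - 5)*(v + 3)*(v^2 - 2*v) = v*(v - 5)*(v + 3)*(v - 2)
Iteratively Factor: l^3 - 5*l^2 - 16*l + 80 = (l + 4)*(l^2 - 9*l + 20) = (l - 5)*(l + 4)*(l - 4)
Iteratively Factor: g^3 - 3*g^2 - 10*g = (g - 5)*(g^2 + 2*g) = (g - 5)*(g + 2)*(g)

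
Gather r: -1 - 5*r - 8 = -5*r - 9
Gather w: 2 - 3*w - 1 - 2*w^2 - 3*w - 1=-2*w^2 - 6*w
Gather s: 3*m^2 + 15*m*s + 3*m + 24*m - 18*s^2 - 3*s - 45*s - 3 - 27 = 3*m^2 + 27*m - 18*s^2 + s*(15*m - 48) - 30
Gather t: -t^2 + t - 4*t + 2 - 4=-t^2 - 3*t - 2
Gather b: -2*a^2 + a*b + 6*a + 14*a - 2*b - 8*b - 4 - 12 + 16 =-2*a^2 + 20*a + b*(a - 10)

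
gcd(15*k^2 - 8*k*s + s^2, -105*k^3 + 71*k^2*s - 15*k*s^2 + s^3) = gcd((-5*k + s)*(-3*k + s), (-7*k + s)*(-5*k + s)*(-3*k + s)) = 15*k^2 - 8*k*s + s^2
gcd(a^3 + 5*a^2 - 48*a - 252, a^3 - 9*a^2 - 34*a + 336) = a^2 - a - 42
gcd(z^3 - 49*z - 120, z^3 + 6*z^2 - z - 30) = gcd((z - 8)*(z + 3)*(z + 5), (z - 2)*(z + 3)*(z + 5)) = z^2 + 8*z + 15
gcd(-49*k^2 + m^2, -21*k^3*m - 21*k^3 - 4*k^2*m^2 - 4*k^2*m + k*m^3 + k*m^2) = 7*k - m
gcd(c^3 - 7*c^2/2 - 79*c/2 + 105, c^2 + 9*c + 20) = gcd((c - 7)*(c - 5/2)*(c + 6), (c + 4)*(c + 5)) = 1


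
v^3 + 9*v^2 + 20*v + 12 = (v + 1)*(v + 2)*(v + 6)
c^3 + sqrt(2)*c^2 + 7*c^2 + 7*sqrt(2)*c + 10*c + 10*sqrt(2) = (c + 2)*(c + 5)*(c + sqrt(2))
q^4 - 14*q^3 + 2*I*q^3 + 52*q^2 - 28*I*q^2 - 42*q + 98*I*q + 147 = (q - 7)^2*(q - I)*(q + 3*I)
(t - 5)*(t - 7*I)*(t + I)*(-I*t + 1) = -I*t^4 - 5*t^3 + 5*I*t^3 + 25*t^2 - 13*I*t^2 + 7*t + 65*I*t - 35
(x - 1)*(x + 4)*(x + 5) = x^3 + 8*x^2 + 11*x - 20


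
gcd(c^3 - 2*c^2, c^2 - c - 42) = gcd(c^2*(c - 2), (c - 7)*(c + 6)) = 1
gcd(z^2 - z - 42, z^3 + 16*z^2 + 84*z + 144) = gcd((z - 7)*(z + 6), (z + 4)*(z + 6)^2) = z + 6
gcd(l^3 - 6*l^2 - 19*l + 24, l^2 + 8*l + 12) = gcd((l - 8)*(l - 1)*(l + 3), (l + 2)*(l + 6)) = 1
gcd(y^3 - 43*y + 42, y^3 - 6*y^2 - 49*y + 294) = y^2 + y - 42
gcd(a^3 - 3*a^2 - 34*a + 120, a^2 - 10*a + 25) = a - 5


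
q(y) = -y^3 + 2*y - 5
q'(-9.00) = -241.00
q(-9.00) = 706.00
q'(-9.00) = -241.00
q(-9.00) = 706.00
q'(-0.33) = 1.67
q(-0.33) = -5.62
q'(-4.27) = -52.70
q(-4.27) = 64.31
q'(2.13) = -11.61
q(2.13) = -10.40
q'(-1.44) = -4.22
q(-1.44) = -4.89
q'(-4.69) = -63.99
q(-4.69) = 88.78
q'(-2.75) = -20.69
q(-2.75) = 10.30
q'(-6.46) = -123.19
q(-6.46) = 251.67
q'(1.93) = -9.17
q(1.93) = -8.33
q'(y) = 2 - 3*y^2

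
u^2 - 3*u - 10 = (u - 5)*(u + 2)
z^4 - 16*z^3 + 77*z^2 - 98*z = z*(z - 7)^2*(z - 2)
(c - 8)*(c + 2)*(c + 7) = c^3 + c^2 - 58*c - 112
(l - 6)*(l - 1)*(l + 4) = l^3 - 3*l^2 - 22*l + 24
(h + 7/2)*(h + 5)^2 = h^3 + 27*h^2/2 + 60*h + 175/2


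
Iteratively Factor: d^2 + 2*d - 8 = (d - 2)*(d + 4)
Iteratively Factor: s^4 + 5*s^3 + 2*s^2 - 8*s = (s + 2)*(s^3 + 3*s^2 - 4*s) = (s + 2)*(s + 4)*(s^2 - s) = s*(s + 2)*(s + 4)*(s - 1)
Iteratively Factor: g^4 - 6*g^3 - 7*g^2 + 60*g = (g - 5)*(g^3 - g^2 - 12*g) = g*(g - 5)*(g^2 - g - 12) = g*(g - 5)*(g + 3)*(g - 4)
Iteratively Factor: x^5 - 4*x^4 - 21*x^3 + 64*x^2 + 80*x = (x)*(x^4 - 4*x^3 - 21*x^2 + 64*x + 80) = x*(x - 4)*(x^3 - 21*x - 20) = x*(x - 5)*(x - 4)*(x^2 + 5*x + 4) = x*(x - 5)*(x - 4)*(x + 1)*(x + 4)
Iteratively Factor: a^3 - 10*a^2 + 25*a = (a)*(a^2 - 10*a + 25) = a*(a - 5)*(a - 5)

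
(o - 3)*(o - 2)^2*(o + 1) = o^4 - 6*o^3 + 9*o^2 + 4*o - 12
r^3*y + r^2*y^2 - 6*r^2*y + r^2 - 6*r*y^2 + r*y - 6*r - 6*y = (r - 6)*(r + y)*(r*y + 1)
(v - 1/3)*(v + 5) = v^2 + 14*v/3 - 5/3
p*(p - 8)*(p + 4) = p^3 - 4*p^2 - 32*p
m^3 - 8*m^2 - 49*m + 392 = (m - 8)*(m - 7)*(m + 7)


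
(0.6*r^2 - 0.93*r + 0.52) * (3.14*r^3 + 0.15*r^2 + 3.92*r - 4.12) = 1.884*r^5 - 2.8302*r^4 + 3.8453*r^3 - 6.0396*r^2 + 5.87*r - 2.1424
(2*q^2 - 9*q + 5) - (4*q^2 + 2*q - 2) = -2*q^2 - 11*q + 7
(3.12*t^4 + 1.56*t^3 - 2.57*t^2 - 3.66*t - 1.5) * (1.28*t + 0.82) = 3.9936*t^5 + 4.5552*t^4 - 2.0104*t^3 - 6.7922*t^2 - 4.9212*t - 1.23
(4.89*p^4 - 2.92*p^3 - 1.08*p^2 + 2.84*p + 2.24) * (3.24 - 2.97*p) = -14.5233*p^5 + 24.516*p^4 - 6.2532*p^3 - 11.934*p^2 + 2.5488*p + 7.2576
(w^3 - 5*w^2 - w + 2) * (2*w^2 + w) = 2*w^5 - 9*w^4 - 7*w^3 + 3*w^2 + 2*w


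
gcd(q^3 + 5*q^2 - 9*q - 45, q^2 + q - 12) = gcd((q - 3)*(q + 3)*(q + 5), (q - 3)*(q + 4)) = q - 3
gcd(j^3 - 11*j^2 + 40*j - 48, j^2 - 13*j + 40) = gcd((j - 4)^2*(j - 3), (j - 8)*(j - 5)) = 1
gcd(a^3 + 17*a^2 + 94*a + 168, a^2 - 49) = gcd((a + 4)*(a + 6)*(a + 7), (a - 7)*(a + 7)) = a + 7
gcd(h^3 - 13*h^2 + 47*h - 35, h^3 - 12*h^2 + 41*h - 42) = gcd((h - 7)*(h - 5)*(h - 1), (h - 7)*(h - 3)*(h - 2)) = h - 7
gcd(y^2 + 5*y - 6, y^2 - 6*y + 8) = 1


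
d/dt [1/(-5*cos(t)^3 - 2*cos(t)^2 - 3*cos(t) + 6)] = (15*sin(t)^2 - 4*cos(t) - 18)*sin(t)/(5*cos(t)^3 + 2*cos(t)^2 + 3*cos(t) - 6)^2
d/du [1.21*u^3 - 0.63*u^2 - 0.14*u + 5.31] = 3.63*u^2 - 1.26*u - 0.14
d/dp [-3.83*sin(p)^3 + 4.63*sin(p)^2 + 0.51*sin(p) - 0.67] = (-11.49*sin(p)^2 + 9.26*sin(p) + 0.51)*cos(p)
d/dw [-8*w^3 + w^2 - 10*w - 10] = -24*w^2 + 2*w - 10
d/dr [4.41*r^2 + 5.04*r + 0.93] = 8.82*r + 5.04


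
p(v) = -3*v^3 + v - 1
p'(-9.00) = -728.00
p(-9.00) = 2177.00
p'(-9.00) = -728.00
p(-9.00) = 2177.00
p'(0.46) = -0.90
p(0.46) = -0.83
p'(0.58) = -2.03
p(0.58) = -1.01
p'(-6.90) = -427.49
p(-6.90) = 977.63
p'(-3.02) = -81.08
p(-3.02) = 78.61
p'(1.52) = -19.79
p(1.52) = -10.02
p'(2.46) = -53.46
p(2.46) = -43.20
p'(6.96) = -434.97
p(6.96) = -1005.50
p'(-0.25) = 0.44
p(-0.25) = -1.20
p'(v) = 1 - 9*v^2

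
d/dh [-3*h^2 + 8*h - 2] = 8 - 6*h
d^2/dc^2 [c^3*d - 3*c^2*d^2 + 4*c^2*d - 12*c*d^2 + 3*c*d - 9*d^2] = 2*d*(3*c - 3*d + 4)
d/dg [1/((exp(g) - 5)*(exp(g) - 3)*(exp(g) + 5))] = (-(exp(g) - 5)*(exp(g) - 3) - (exp(g) - 5)*(exp(g) + 5) - (exp(g) - 3)*(exp(g) + 5))*exp(g)/((exp(g) - 5)^2*(exp(g) - 3)^2*(exp(g) + 5)^2)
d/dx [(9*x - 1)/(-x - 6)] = -55/(x + 6)^2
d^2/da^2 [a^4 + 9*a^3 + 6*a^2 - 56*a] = 12*a^2 + 54*a + 12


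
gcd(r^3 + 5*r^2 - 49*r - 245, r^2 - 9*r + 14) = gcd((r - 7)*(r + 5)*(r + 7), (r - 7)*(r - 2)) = r - 7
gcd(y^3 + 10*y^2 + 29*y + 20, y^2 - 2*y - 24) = y + 4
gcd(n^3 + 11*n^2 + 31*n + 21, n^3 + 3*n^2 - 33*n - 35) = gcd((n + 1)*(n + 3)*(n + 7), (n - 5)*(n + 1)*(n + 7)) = n^2 + 8*n + 7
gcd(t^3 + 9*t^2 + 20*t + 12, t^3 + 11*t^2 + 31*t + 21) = t + 1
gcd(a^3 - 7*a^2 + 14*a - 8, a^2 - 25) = 1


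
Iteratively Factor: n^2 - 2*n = (n)*(n - 2)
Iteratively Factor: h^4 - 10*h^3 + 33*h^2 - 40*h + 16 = (h - 1)*(h^3 - 9*h^2 + 24*h - 16) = (h - 1)^2*(h^2 - 8*h + 16) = (h - 4)*(h - 1)^2*(h - 4)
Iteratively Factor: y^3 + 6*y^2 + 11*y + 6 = (y + 1)*(y^2 + 5*y + 6) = (y + 1)*(y + 3)*(y + 2)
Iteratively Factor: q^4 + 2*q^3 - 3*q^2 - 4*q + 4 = (q - 1)*(q^3 + 3*q^2 - 4) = (q - 1)^2*(q^2 + 4*q + 4) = (q - 1)^2*(q + 2)*(q + 2)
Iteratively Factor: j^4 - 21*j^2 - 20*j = (j)*(j^3 - 21*j - 20) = j*(j - 5)*(j^2 + 5*j + 4) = j*(j - 5)*(j + 1)*(j + 4)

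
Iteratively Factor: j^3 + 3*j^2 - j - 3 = (j + 3)*(j^2 - 1) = (j + 1)*(j + 3)*(j - 1)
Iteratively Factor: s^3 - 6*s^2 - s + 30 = (s - 3)*(s^2 - 3*s - 10) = (s - 3)*(s + 2)*(s - 5)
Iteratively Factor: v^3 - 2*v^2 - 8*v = (v + 2)*(v^2 - 4*v) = (v - 4)*(v + 2)*(v)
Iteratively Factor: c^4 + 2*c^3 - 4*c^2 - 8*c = (c + 2)*(c^3 - 4*c) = c*(c + 2)*(c^2 - 4) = c*(c + 2)^2*(c - 2)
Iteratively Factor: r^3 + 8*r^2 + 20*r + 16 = (r + 2)*(r^2 + 6*r + 8) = (r + 2)*(r + 4)*(r + 2)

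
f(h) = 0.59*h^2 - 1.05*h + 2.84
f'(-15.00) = -18.75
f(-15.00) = 151.34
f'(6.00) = 6.03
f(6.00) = 17.78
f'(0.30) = -0.70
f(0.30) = 2.58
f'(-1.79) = -3.16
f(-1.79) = 6.61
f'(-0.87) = -2.08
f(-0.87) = 4.20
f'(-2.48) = -3.98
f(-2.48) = 9.07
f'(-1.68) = -3.03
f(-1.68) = 6.27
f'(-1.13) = -2.38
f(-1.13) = 4.78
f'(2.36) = 1.73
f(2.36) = 3.65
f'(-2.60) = -4.12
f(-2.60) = 9.56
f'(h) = 1.18*h - 1.05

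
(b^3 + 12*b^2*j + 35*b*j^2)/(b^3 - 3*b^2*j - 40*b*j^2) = (b + 7*j)/(b - 8*j)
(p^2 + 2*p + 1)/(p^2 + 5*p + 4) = (p + 1)/(p + 4)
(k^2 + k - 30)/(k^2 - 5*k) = (k + 6)/k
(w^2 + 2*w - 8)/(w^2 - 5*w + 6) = (w + 4)/(w - 3)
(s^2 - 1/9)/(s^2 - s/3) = (s + 1/3)/s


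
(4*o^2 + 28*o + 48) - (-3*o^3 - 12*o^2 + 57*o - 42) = 3*o^3 + 16*o^2 - 29*o + 90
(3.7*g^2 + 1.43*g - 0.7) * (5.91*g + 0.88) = 21.867*g^3 + 11.7073*g^2 - 2.8786*g - 0.616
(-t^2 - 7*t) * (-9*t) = 9*t^3 + 63*t^2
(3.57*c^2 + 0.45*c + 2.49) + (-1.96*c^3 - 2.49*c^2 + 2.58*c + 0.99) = -1.96*c^3 + 1.08*c^2 + 3.03*c + 3.48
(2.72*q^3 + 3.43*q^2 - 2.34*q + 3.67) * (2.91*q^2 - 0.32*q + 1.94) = 7.9152*q^5 + 9.1109*q^4 - 2.6302*q^3 + 18.0827*q^2 - 5.714*q + 7.1198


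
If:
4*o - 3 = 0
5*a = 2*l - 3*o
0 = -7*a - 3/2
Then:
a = -3/14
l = 33/56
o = 3/4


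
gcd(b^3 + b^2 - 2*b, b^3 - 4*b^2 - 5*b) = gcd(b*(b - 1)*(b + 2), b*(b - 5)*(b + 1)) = b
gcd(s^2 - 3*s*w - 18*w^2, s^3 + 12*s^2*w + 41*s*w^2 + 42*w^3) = s + 3*w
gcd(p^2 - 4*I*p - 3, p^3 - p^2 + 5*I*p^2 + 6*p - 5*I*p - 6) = p - I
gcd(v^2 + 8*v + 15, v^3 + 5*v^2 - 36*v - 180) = v + 5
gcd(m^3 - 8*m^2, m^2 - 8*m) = m^2 - 8*m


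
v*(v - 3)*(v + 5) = v^3 + 2*v^2 - 15*v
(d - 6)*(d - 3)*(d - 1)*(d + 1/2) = d^4 - 19*d^3/2 + 22*d^2 - 9*d/2 - 9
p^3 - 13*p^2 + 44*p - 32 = (p - 8)*(p - 4)*(p - 1)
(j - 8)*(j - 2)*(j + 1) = j^3 - 9*j^2 + 6*j + 16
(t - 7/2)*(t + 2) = t^2 - 3*t/2 - 7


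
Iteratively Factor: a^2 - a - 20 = (a - 5)*(a + 4)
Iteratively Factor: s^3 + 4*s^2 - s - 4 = (s + 4)*(s^2 - 1) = (s + 1)*(s + 4)*(s - 1)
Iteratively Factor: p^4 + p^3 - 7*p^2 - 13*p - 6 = (p - 3)*(p^3 + 4*p^2 + 5*p + 2) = (p - 3)*(p + 1)*(p^2 + 3*p + 2) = (p - 3)*(p + 1)*(p + 2)*(p + 1)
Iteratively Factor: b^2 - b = (b)*(b - 1)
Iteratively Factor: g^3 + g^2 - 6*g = (g - 2)*(g^2 + 3*g) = (g - 2)*(g + 3)*(g)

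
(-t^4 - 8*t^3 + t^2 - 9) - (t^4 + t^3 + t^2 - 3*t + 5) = -2*t^4 - 9*t^3 + 3*t - 14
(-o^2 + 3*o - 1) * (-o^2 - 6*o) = o^4 + 3*o^3 - 17*o^2 + 6*o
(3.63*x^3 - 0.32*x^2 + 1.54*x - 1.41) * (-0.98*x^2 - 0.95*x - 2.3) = -3.5574*x^5 - 3.1349*x^4 - 9.5542*x^3 + 0.6548*x^2 - 2.2025*x + 3.243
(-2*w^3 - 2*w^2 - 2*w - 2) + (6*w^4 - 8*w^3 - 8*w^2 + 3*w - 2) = 6*w^4 - 10*w^3 - 10*w^2 + w - 4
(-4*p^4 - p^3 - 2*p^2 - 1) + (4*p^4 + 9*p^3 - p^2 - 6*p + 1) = 8*p^3 - 3*p^2 - 6*p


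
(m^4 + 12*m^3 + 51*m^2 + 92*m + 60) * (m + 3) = m^5 + 15*m^4 + 87*m^3 + 245*m^2 + 336*m + 180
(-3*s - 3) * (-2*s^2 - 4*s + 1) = 6*s^3 + 18*s^2 + 9*s - 3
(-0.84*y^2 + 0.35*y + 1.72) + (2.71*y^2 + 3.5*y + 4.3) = 1.87*y^2 + 3.85*y + 6.02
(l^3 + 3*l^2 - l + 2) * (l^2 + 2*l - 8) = l^5 + 5*l^4 - 3*l^3 - 24*l^2 + 12*l - 16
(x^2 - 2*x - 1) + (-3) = x^2 - 2*x - 4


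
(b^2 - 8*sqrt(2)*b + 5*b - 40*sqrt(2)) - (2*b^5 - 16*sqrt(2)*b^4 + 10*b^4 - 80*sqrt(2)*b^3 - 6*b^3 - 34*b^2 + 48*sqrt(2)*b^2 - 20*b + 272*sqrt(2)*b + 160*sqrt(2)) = -2*b^5 - 10*b^4 + 16*sqrt(2)*b^4 + 6*b^3 + 80*sqrt(2)*b^3 - 48*sqrt(2)*b^2 + 35*b^2 - 280*sqrt(2)*b + 25*b - 200*sqrt(2)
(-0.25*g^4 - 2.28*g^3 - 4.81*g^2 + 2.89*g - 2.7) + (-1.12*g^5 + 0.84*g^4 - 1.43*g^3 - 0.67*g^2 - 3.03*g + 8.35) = -1.12*g^5 + 0.59*g^4 - 3.71*g^3 - 5.48*g^2 - 0.14*g + 5.65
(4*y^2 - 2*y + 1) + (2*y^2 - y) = 6*y^2 - 3*y + 1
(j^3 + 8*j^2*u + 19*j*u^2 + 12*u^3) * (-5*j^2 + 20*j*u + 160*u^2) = -5*j^5 - 20*j^4*u + 225*j^3*u^2 + 1600*j^2*u^3 + 3280*j*u^4 + 1920*u^5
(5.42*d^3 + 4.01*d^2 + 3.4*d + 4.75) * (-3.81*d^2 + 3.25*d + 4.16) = -20.6502*d^5 + 2.3369*d^4 + 22.6257*d^3 + 9.6341*d^2 + 29.5815*d + 19.76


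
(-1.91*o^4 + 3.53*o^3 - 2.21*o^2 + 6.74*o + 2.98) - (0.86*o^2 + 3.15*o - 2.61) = -1.91*o^4 + 3.53*o^3 - 3.07*o^2 + 3.59*o + 5.59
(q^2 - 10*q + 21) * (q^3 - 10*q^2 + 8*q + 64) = q^5 - 20*q^4 + 129*q^3 - 226*q^2 - 472*q + 1344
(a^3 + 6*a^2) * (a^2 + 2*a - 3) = a^5 + 8*a^4 + 9*a^3 - 18*a^2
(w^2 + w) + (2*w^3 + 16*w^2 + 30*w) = 2*w^3 + 17*w^2 + 31*w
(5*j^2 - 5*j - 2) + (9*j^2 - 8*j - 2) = 14*j^2 - 13*j - 4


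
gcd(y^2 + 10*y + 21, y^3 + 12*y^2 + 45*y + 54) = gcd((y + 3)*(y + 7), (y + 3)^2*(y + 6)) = y + 3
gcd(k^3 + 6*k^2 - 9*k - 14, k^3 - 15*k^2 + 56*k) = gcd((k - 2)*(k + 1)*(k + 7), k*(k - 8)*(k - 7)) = 1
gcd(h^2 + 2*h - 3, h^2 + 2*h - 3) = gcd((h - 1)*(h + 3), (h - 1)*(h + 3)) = h^2 + 2*h - 3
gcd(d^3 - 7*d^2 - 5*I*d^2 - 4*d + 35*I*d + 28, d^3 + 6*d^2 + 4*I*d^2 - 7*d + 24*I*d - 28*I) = 1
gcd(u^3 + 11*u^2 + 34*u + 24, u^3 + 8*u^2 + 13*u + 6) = u^2 + 7*u + 6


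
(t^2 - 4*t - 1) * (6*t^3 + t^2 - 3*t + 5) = 6*t^5 - 23*t^4 - 13*t^3 + 16*t^2 - 17*t - 5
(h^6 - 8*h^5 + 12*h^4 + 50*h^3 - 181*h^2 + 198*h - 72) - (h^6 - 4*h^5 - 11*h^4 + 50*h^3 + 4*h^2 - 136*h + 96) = -4*h^5 + 23*h^4 - 185*h^2 + 334*h - 168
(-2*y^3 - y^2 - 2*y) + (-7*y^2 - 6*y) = -2*y^3 - 8*y^2 - 8*y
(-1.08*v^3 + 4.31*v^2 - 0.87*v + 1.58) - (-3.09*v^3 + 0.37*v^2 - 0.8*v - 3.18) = 2.01*v^3 + 3.94*v^2 - 0.07*v + 4.76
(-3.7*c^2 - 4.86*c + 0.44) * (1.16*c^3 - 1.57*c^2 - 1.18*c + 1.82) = -4.292*c^5 + 0.1714*c^4 + 12.5066*c^3 - 1.69*c^2 - 9.3644*c + 0.8008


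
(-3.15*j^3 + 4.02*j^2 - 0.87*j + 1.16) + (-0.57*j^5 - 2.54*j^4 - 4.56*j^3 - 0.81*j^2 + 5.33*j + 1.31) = -0.57*j^5 - 2.54*j^4 - 7.71*j^3 + 3.21*j^2 + 4.46*j + 2.47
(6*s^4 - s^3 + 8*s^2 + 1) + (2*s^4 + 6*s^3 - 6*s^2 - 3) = 8*s^4 + 5*s^3 + 2*s^2 - 2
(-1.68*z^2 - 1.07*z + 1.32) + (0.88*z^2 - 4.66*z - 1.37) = -0.8*z^2 - 5.73*z - 0.05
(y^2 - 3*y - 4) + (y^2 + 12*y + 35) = 2*y^2 + 9*y + 31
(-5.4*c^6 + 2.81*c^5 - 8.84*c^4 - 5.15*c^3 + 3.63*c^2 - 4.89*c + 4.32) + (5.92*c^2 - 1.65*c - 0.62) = -5.4*c^6 + 2.81*c^5 - 8.84*c^4 - 5.15*c^3 + 9.55*c^2 - 6.54*c + 3.7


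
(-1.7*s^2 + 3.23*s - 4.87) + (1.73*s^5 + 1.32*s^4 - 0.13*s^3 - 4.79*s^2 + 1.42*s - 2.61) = 1.73*s^5 + 1.32*s^4 - 0.13*s^3 - 6.49*s^2 + 4.65*s - 7.48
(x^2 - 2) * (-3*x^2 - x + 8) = -3*x^4 - x^3 + 14*x^2 + 2*x - 16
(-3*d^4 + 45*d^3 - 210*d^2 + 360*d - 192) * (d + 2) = -3*d^5 + 39*d^4 - 120*d^3 - 60*d^2 + 528*d - 384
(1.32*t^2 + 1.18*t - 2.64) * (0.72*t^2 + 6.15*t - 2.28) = 0.9504*t^4 + 8.9676*t^3 + 2.3466*t^2 - 18.9264*t + 6.0192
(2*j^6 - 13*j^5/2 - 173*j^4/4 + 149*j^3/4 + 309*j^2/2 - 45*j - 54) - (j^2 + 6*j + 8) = 2*j^6 - 13*j^5/2 - 173*j^4/4 + 149*j^3/4 + 307*j^2/2 - 51*j - 62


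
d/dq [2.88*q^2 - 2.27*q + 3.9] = 5.76*q - 2.27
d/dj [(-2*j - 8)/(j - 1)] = 10/(j - 1)^2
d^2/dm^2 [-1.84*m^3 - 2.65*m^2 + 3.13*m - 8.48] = -11.04*m - 5.3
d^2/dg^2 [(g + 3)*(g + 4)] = 2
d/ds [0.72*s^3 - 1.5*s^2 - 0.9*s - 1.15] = 2.16*s^2 - 3.0*s - 0.9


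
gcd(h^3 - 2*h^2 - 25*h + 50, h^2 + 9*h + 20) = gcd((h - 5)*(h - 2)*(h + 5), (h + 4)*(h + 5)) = h + 5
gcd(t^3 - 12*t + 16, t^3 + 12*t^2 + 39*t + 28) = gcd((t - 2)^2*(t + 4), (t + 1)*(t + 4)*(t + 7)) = t + 4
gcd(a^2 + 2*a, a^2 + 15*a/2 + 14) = 1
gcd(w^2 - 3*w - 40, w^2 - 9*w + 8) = w - 8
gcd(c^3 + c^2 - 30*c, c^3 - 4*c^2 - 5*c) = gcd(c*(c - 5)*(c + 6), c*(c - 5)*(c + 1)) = c^2 - 5*c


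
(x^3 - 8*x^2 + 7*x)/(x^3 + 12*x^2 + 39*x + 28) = x*(x^2 - 8*x + 7)/(x^3 + 12*x^2 + 39*x + 28)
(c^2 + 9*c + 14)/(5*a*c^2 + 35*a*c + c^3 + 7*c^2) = (c + 2)/(c*(5*a + c))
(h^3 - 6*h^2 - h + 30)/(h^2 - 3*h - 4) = (-h^3 + 6*h^2 + h - 30)/(-h^2 + 3*h + 4)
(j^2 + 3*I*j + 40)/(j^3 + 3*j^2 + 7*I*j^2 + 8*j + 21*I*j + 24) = (j - 5*I)/(j^2 + j*(3 - I) - 3*I)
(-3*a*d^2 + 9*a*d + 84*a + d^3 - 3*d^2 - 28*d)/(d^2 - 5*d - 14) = (-3*a*d - 12*a + d^2 + 4*d)/(d + 2)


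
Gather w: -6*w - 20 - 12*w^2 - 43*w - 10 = -12*w^2 - 49*w - 30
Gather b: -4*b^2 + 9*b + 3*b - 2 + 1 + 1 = -4*b^2 + 12*b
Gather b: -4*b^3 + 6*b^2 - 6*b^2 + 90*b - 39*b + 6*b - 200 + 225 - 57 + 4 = -4*b^3 + 57*b - 28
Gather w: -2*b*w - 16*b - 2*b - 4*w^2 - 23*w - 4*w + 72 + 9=-18*b - 4*w^2 + w*(-2*b - 27) + 81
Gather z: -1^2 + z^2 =z^2 - 1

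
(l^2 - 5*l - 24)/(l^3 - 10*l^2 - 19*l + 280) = (l + 3)/(l^2 - 2*l - 35)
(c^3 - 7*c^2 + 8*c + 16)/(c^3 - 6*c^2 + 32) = (c + 1)/(c + 2)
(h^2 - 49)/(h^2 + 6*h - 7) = (h - 7)/(h - 1)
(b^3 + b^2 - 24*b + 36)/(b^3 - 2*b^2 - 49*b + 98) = (b^2 + 3*b - 18)/(b^2 - 49)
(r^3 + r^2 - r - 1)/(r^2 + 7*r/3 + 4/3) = 3*(r^2 - 1)/(3*r + 4)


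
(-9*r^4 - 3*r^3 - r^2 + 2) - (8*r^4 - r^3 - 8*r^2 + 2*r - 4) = -17*r^4 - 2*r^3 + 7*r^2 - 2*r + 6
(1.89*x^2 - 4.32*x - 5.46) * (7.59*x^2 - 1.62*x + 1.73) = 14.3451*x^4 - 35.8506*x^3 - 31.1733*x^2 + 1.3716*x - 9.4458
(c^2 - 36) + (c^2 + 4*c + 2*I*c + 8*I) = 2*c^2 + 4*c + 2*I*c - 36 + 8*I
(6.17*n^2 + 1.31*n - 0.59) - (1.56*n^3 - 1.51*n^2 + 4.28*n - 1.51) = -1.56*n^3 + 7.68*n^2 - 2.97*n + 0.92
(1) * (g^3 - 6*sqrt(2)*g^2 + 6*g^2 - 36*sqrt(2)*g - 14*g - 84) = g^3 - 6*sqrt(2)*g^2 + 6*g^2 - 36*sqrt(2)*g - 14*g - 84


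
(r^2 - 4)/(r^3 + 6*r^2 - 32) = (r + 2)/(r^2 + 8*r + 16)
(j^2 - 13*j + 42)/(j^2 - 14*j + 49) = (j - 6)/(j - 7)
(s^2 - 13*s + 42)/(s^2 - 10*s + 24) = (s - 7)/(s - 4)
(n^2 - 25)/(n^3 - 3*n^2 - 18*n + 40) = (n + 5)/(n^2 + 2*n - 8)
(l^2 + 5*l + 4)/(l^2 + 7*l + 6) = (l + 4)/(l + 6)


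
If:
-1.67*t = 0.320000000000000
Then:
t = -0.19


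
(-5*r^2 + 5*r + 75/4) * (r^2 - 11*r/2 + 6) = -5*r^4 + 65*r^3/2 - 155*r^2/4 - 585*r/8 + 225/2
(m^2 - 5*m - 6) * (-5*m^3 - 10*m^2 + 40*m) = -5*m^5 + 15*m^4 + 120*m^3 - 140*m^2 - 240*m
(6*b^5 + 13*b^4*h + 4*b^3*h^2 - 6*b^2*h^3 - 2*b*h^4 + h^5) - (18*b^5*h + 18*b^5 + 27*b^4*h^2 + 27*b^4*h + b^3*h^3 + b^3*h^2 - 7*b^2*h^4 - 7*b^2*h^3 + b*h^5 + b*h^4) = -18*b^5*h - 12*b^5 - 27*b^4*h^2 - 14*b^4*h - b^3*h^3 + 3*b^3*h^2 + 7*b^2*h^4 + b^2*h^3 - b*h^5 - 3*b*h^4 + h^5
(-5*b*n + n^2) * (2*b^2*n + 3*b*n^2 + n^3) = -10*b^3*n^2 - 13*b^2*n^3 - 2*b*n^4 + n^5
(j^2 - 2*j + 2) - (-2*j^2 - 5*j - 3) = 3*j^2 + 3*j + 5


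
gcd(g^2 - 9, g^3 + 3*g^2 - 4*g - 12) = g + 3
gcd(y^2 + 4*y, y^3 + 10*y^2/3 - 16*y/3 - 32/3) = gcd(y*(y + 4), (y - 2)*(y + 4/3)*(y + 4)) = y + 4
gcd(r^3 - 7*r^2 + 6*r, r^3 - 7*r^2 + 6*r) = r^3 - 7*r^2 + 6*r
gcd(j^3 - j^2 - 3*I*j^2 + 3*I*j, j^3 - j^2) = j^2 - j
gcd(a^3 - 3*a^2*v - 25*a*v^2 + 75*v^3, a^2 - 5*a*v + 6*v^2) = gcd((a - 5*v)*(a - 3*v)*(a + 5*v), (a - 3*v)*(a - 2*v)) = -a + 3*v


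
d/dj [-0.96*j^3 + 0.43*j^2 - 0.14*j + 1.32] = -2.88*j^2 + 0.86*j - 0.14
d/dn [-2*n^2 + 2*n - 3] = 2 - 4*n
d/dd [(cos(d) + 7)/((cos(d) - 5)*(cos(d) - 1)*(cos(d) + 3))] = 2*(cos(d)^3 + 9*cos(d)^2 - 21*cos(d) - 53)*sin(d)/((cos(d) - 5)^2*(cos(d) - 1)^2*(cos(d) + 3)^2)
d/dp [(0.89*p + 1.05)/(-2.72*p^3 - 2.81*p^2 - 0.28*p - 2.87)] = (4.8416*p^3 + 11.0689*p^2 + 5.901*p - 2.2603)/(7.3984*p^6 + 15.2864*p^5 + 9.4193*p^4 + 17.1864*p^3 + 16.2078*p^2 + 1.6072*p + 8.2369)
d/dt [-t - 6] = -1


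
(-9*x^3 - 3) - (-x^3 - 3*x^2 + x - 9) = -8*x^3 + 3*x^2 - x + 6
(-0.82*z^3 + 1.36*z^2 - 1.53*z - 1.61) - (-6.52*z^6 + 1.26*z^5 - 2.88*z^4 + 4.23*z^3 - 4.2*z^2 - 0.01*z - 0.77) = 6.52*z^6 - 1.26*z^5 + 2.88*z^4 - 5.05*z^3 + 5.56*z^2 - 1.52*z - 0.84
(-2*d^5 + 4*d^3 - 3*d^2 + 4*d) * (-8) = 16*d^5 - 32*d^3 + 24*d^2 - 32*d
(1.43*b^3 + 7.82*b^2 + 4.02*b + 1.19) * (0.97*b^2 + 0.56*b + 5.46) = 1.3871*b^5 + 8.3862*b^4 + 16.0864*b^3 + 46.1027*b^2 + 22.6156*b + 6.4974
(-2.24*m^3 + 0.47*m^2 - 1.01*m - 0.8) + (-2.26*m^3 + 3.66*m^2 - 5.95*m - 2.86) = -4.5*m^3 + 4.13*m^2 - 6.96*m - 3.66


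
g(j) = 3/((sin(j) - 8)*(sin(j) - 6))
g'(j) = -3*cos(j)/((sin(j) - 8)*(sin(j) - 6)^2) - 3*cos(j)/((sin(j) - 8)^2*(sin(j) - 6)) = 6*(7 - sin(j))*cos(j)/((sin(j) - 8)^2*(sin(j) - 6)^2)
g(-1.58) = 0.05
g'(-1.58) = -0.00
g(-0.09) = 0.06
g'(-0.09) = 0.02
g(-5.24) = 0.08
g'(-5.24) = 0.01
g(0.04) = 0.06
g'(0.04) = 0.02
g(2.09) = 0.08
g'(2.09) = -0.01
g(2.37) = 0.08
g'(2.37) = -0.02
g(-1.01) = 0.05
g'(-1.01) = 0.01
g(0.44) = 0.07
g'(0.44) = 0.02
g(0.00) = 0.06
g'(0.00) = 0.02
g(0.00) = 0.06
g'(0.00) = 0.02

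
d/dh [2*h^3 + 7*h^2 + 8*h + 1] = 6*h^2 + 14*h + 8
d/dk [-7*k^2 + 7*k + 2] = 7 - 14*k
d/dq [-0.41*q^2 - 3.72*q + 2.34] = -0.82*q - 3.72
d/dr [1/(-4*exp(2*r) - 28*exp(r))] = (2*exp(r) + 7)*exp(-r)/(4*(exp(r) + 7)^2)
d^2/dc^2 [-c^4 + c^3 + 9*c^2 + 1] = -12*c^2 + 6*c + 18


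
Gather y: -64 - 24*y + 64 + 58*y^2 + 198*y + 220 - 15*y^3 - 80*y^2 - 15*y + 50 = -15*y^3 - 22*y^2 + 159*y + 270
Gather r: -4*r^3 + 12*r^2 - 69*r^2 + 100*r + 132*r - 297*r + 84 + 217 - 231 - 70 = -4*r^3 - 57*r^2 - 65*r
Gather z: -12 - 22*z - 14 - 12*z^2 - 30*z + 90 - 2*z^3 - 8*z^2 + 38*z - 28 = -2*z^3 - 20*z^2 - 14*z + 36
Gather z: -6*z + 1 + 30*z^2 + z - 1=30*z^2 - 5*z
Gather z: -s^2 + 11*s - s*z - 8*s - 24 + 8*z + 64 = -s^2 + 3*s + z*(8 - s) + 40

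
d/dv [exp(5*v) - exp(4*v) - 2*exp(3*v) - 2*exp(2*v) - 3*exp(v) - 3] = (5*exp(4*v) - 4*exp(3*v) - 6*exp(2*v) - 4*exp(v) - 3)*exp(v)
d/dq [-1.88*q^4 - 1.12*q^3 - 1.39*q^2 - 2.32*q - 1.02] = -7.52*q^3 - 3.36*q^2 - 2.78*q - 2.32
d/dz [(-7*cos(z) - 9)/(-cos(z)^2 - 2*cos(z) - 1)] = (7*cos(z) + 11)*sin(z)/(cos(z) + 1)^3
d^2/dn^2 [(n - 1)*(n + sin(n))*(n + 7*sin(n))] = -8*n^2*sin(n) + 8*n*sin(n) + 32*n*cos(n) + 14*n*cos(2*n) + 6*n - 16*sqrt(2)*cos(n + pi/4) - 14*sqrt(2)*cos(2*n + pi/4) - 2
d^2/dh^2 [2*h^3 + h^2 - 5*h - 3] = 12*h + 2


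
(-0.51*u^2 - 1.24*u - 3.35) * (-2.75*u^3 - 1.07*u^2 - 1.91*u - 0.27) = 1.4025*u^5 + 3.9557*u^4 + 11.5134*u^3 + 6.0906*u^2 + 6.7333*u + 0.9045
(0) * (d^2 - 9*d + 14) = 0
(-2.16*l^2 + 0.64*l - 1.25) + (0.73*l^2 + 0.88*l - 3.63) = -1.43*l^2 + 1.52*l - 4.88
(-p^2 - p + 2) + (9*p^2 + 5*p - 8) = 8*p^2 + 4*p - 6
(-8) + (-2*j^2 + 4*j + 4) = -2*j^2 + 4*j - 4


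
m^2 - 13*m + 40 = (m - 8)*(m - 5)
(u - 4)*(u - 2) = u^2 - 6*u + 8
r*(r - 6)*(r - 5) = r^3 - 11*r^2 + 30*r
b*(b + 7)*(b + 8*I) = b^3 + 7*b^2 + 8*I*b^2 + 56*I*b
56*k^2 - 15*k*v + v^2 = (-8*k + v)*(-7*k + v)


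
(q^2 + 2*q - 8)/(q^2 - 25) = (q^2 + 2*q - 8)/(q^2 - 25)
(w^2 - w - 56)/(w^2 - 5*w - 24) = (w + 7)/(w + 3)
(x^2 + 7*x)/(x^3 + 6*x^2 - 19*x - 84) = x/(x^2 - x - 12)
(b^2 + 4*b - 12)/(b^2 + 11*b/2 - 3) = 2*(b - 2)/(2*b - 1)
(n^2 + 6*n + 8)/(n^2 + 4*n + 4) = (n + 4)/(n + 2)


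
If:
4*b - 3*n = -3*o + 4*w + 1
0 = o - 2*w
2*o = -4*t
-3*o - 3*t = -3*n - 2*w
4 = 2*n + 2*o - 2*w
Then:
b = -1/8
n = 1/2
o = 3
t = -3/2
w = 3/2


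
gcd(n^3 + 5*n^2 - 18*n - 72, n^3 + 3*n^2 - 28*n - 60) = n + 6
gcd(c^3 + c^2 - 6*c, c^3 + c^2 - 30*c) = c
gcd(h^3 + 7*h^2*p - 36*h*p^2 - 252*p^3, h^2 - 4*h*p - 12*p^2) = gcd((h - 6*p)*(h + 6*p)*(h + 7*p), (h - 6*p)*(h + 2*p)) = -h + 6*p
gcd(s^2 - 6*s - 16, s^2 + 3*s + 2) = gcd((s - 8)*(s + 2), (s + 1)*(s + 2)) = s + 2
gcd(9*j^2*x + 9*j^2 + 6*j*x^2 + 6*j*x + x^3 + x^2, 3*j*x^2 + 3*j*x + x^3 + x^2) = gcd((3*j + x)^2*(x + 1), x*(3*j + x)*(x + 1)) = 3*j*x + 3*j + x^2 + x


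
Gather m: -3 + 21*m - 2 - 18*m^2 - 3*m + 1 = -18*m^2 + 18*m - 4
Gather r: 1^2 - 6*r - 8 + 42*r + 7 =36*r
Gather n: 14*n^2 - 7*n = 14*n^2 - 7*n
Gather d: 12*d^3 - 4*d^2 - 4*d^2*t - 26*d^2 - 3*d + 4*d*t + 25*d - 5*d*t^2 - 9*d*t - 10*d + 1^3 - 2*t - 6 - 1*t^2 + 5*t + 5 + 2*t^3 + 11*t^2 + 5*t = 12*d^3 + d^2*(-4*t - 30) + d*(-5*t^2 - 5*t + 12) + 2*t^3 + 10*t^2 + 8*t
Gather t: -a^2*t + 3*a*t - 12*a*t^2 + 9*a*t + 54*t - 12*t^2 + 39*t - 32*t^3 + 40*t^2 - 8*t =-32*t^3 + t^2*(28 - 12*a) + t*(-a^2 + 12*a + 85)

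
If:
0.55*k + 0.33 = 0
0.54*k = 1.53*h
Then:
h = -0.21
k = -0.60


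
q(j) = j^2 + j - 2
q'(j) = 2*j + 1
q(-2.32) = 1.06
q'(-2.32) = -3.64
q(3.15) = 11.07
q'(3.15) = 7.30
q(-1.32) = -1.58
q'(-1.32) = -1.64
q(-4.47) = 13.51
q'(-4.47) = -7.94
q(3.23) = 11.66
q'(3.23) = 7.46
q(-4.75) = 15.81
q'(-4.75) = -8.50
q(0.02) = -1.98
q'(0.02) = 1.04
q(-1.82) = -0.51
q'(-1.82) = -2.64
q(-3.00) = 4.00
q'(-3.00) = -5.00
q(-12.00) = 130.00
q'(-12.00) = -23.00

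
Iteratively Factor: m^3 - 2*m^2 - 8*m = (m)*(m^2 - 2*m - 8) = m*(m + 2)*(m - 4)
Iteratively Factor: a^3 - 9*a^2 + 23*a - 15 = (a - 5)*(a^2 - 4*a + 3) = (a - 5)*(a - 1)*(a - 3)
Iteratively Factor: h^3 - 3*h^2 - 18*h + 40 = (h - 5)*(h^2 + 2*h - 8) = (h - 5)*(h - 2)*(h + 4)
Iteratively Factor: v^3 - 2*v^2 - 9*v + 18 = (v + 3)*(v^2 - 5*v + 6) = (v - 2)*(v + 3)*(v - 3)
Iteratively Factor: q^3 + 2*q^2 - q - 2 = (q + 2)*(q^2 - 1) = (q - 1)*(q + 2)*(q + 1)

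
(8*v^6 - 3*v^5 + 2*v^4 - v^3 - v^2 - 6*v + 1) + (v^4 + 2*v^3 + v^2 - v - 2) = 8*v^6 - 3*v^5 + 3*v^4 + v^3 - 7*v - 1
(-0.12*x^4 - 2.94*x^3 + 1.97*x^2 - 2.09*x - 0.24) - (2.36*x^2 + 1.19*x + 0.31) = -0.12*x^4 - 2.94*x^3 - 0.39*x^2 - 3.28*x - 0.55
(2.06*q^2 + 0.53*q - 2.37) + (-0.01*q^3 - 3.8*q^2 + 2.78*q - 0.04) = -0.01*q^3 - 1.74*q^2 + 3.31*q - 2.41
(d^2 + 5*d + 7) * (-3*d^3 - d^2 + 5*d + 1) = -3*d^5 - 16*d^4 - 21*d^3 + 19*d^2 + 40*d + 7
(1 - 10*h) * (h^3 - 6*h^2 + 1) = -10*h^4 + 61*h^3 - 6*h^2 - 10*h + 1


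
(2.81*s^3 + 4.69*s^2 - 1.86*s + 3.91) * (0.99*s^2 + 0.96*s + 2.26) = 2.7819*s^5 + 7.3407*s^4 + 9.0116*s^3 + 12.6847*s^2 - 0.45*s + 8.8366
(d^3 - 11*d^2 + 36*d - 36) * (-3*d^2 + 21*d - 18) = -3*d^5 + 54*d^4 - 357*d^3 + 1062*d^2 - 1404*d + 648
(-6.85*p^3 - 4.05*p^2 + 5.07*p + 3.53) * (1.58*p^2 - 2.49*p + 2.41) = -10.823*p^5 + 10.6575*p^4 + 1.5866*p^3 - 16.8074*p^2 + 3.429*p + 8.5073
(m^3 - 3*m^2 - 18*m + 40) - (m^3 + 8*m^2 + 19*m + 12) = -11*m^2 - 37*m + 28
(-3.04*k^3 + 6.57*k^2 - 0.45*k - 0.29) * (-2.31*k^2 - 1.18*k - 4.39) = 7.0224*k^5 - 11.5895*k^4 + 6.6325*k^3 - 27.6414*k^2 + 2.3177*k + 1.2731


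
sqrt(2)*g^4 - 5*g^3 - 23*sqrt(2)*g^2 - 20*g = g*(g - 5*sqrt(2))*(g + 2*sqrt(2))*(sqrt(2)*g + 1)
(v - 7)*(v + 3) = v^2 - 4*v - 21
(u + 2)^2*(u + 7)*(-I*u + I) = -I*u^4 - 10*I*u^3 - 21*I*u^2 + 4*I*u + 28*I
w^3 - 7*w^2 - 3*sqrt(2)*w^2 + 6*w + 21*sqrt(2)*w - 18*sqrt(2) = (w - 6)*(w - 1)*(w - 3*sqrt(2))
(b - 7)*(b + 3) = b^2 - 4*b - 21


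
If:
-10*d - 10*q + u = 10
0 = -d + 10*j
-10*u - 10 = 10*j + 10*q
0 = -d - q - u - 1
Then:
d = 0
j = 0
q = -1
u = 0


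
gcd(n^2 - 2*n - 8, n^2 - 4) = n + 2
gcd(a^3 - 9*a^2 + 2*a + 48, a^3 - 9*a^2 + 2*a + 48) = a^3 - 9*a^2 + 2*a + 48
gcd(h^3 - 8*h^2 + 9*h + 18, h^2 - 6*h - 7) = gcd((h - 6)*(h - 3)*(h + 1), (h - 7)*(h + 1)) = h + 1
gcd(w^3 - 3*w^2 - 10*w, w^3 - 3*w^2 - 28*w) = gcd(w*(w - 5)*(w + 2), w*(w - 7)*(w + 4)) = w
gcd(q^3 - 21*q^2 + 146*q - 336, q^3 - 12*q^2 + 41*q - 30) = q - 6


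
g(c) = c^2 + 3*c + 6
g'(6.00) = 15.00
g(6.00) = 60.00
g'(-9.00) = -15.00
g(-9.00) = 60.00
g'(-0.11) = 2.78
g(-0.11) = 5.68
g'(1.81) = 6.62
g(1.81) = 14.71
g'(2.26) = 7.52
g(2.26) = 17.89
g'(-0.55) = 1.90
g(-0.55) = 4.65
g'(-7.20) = -11.40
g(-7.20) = 36.24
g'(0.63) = 4.26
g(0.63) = 8.29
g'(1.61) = 6.22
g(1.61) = 13.42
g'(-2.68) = -2.36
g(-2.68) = 5.14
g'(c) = 2*c + 3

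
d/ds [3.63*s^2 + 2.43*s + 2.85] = 7.26*s + 2.43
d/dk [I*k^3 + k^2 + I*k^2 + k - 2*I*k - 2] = 3*I*k^2 + 2*k*(1 + I) + 1 - 2*I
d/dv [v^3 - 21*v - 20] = 3*v^2 - 21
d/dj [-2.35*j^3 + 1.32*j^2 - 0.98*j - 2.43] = -7.05*j^2 + 2.64*j - 0.98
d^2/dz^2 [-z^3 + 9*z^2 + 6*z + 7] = 18 - 6*z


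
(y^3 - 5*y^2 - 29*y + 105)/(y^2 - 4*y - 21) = (y^2 + 2*y - 15)/(y + 3)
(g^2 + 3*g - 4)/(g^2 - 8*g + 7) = (g + 4)/(g - 7)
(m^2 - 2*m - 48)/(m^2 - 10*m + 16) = (m + 6)/(m - 2)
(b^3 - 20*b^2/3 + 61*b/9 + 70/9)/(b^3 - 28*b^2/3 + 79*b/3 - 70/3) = (b + 2/3)/(b - 2)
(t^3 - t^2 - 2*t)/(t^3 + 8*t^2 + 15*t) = (t^2 - t - 2)/(t^2 + 8*t + 15)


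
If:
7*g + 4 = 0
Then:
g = -4/7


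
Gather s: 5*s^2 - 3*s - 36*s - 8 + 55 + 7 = 5*s^2 - 39*s + 54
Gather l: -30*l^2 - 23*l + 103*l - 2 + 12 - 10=-30*l^2 + 80*l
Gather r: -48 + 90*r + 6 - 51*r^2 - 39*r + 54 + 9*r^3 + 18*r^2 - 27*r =9*r^3 - 33*r^2 + 24*r + 12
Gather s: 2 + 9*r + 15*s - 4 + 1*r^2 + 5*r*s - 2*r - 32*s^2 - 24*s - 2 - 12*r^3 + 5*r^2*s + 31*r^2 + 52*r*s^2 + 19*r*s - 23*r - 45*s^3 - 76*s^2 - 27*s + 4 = -12*r^3 + 32*r^2 - 16*r - 45*s^3 + s^2*(52*r - 108) + s*(5*r^2 + 24*r - 36)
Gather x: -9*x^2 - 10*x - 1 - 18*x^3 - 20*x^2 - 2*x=-18*x^3 - 29*x^2 - 12*x - 1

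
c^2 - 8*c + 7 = (c - 7)*(c - 1)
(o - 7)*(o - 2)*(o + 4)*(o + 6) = o^4 + o^3 - 52*o^2 - 76*o + 336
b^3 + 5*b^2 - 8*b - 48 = (b - 3)*(b + 4)^2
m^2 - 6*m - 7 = (m - 7)*(m + 1)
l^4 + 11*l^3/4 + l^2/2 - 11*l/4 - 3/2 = (l - 1)*(l + 3/4)*(l + 1)*(l + 2)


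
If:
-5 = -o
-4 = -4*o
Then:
No Solution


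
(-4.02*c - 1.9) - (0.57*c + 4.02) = -4.59*c - 5.92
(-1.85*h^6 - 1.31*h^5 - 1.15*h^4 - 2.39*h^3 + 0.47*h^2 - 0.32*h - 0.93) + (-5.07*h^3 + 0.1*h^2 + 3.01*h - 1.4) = -1.85*h^6 - 1.31*h^5 - 1.15*h^4 - 7.46*h^3 + 0.57*h^2 + 2.69*h - 2.33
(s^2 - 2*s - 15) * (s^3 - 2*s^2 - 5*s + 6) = s^5 - 4*s^4 - 16*s^3 + 46*s^2 + 63*s - 90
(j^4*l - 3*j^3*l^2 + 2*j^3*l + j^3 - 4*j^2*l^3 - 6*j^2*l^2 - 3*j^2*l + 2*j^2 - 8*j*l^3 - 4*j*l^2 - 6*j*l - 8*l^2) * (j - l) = j^5*l - 4*j^4*l^2 + 2*j^4*l + j^4 - j^3*l^3 - 8*j^3*l^2 - 4*j^3*l + 2*j^3 + 4*j^2*l^4 - 2*j^2*l^3 - j^2*l^2 - 8*j^2*l + 8*j*l^4 + 4*j*l^3 - 2*j*l^2 + 8*l^3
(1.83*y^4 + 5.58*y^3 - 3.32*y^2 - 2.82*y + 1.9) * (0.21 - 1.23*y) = -2.2509*y^5 - 6.4791*y^4 + 5.2554*y^3 + 2.7714*y^2 - 2.9292*y + 0.399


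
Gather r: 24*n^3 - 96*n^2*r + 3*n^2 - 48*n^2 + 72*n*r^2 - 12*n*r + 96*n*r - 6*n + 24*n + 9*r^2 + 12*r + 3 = 24*n^3 - 45*n^2 + 18*n + r^2*(72*n + 9) + r*(-96*n^2 + 84*n + 12) + 3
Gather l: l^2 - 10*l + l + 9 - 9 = l^2 - 9*l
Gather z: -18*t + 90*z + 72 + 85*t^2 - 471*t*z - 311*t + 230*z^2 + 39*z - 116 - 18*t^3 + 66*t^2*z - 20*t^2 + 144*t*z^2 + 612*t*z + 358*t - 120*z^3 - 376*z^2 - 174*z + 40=-18*t^3 + 65*t^2 + 29*t - 120*z^3 + z^2*(144*t - 146) + z*(66*t^2 + 141*t - 45) - 4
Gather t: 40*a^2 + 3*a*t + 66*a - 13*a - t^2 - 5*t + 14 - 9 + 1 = 40*a^2 + 53*a - t^2 + t*(3*a - 5) + 6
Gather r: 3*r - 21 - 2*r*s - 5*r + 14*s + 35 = r*(-2*s - 2) + 14*s + 14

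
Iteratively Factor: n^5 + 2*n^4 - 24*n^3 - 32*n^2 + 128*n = (n + 4)*(n^4 - 2*n^3 - 16*n^2 + 32*n) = (n + 4)^2*(n^3 - 6*n^2 + 8*n) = (n - 2)*(n + 4)^2*(n^2 - 4*n) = (n - 4)*(n - 2)*(n + 4)^2*(n)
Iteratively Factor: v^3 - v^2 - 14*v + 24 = (v - 2)*(v^2 + v - 12) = (v - 2)*(v + 4)*(v - 3)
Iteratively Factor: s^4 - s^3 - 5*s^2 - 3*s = (s - 3)*(s^3 + 2*s^2 + s) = (s - 3)*(s + 1)*(s^2 + s) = s*(s - 3)*(s + 1)*(s + 1)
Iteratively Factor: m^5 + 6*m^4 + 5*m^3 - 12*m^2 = (m)*(m^4 + 6*m^3 + 5*m^2 - 12*m) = m*(m + 4)*(m^3 + 2*m^2 - 3*m) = m^2*(m + 4)*(m^2 + 2*m - 3) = m^2*(m - 1)*(m + 4)*(m + 3)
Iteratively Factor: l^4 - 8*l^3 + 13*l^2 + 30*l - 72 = (l - 4)*(l^3 - 4*l^2 - 3*l + 18) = (l - 4)*(l + 2)*(l^2 - 6*l + 9) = (l - 4)*(l - 3)*(l + 2)*(l - 3)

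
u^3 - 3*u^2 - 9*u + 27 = (u - 3)^2*(u + 3)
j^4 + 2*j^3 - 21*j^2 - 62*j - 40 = (j - 5)*(j + 1)*(j + 2)*(j + 4)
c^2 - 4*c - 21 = (c - 7)*(c + 3)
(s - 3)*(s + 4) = s^2 + s - 12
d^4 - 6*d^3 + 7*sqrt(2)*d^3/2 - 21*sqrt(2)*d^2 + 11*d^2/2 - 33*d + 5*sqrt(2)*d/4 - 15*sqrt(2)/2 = (d - 6)*(d + sqrt(2)/2)^2*(d + 5*sqrt(2)/2)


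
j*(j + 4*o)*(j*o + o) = j^3*o + 4*j^2*o^2 + j^2*o + 4*j*o^2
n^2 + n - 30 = (n - 5)*(n + 6)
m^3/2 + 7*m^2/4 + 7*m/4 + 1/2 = (m/2 + 1)*(m + 1/2)*(m + 1)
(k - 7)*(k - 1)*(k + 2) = k^3 - 6*k^2 - 9*k + 14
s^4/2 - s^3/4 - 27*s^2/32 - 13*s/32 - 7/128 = (s/2 + 1/4)*(s - 7/4)*(s + 1/4)*(s + 1/2)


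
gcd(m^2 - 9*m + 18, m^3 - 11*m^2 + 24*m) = m - 3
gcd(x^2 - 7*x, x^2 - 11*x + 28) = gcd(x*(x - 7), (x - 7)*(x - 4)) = x - 7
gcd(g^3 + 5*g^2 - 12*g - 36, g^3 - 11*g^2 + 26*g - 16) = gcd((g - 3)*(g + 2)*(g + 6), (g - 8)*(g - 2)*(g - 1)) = 1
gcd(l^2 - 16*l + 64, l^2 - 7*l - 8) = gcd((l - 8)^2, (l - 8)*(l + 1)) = l - 8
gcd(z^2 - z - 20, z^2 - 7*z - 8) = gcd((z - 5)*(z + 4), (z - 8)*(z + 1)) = 1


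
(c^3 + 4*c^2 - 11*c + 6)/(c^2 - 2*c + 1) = c + 6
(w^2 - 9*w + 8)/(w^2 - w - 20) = (-w^2 + 9*w - 8)/(-w^2 + w + 20)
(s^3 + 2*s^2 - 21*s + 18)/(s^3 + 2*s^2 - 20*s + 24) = (s^2 - 4*s + 3)/(s^2 - 4*s + 4)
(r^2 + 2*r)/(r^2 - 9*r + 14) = r*(r + 2)/(r^2 - 9*r + 14)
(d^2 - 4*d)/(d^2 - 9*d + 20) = d/(d - 5)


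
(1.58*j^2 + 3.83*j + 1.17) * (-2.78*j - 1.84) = -4.3924*j^3 - 13.5546*j^2 - 10.2998*j - 2.1528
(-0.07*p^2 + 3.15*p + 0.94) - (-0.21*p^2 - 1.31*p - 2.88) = 0.14*p^2 + 4.46*p + 3.82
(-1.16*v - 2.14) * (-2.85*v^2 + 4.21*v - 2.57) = 3.306*v^3 + 1.2154*v^2 - 6.0282*v + 5.4998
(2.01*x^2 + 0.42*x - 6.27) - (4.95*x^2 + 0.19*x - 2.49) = -2.94*x^2 + 0.23*x - 3.78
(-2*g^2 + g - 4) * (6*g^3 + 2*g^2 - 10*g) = -12*g^5 + 2*g^4 - 2*g^3 - 18*g^2 + 40*g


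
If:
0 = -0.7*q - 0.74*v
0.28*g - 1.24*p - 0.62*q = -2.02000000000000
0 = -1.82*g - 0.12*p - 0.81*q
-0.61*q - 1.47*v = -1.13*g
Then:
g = -0.26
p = 1.39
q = 0.37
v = -0.35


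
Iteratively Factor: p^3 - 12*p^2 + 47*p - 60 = (p - 4)*(p^2 - 8*p + 15) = (p - 4)*(p - 3)*(p - 5)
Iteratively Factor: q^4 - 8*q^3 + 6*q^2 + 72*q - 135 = (q - 5)*(q^3 - 3*q^2 - 9*q + 27) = (q - 5)*(q + 3)*(q^2 - 6*q + 9) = (q - 5)*(q - 3)*(q + 3)*(q - 3)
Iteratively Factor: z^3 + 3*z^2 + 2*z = (z + 2)*(z^2 + z) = (z + 1)*(z + 2)*(z)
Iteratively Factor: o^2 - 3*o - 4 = (o + 1)*(o - 4)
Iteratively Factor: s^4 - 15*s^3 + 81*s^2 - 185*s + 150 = (s - 5)*(s^3 - 10*s^2 + 31*s - 30) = (s - 5)*(s - 3)*(s^2 - 7*s + 10) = (s - 5)*(s - 3)*(s - 2)*(s - 5)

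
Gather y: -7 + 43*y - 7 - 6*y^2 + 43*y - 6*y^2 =-12*y^2 + 86*y - 14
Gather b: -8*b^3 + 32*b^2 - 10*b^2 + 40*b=-8*b^3 + 22*b^2 + 40*b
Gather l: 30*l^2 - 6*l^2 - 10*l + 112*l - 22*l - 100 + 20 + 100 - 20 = 24*l^2 + 80*l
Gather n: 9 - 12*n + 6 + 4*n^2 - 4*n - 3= 4*n^2 - 16*n + 12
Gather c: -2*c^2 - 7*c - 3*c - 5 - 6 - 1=-2*c^2 - 10*c - 12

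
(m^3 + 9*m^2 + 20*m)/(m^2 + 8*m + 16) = m*(m + 5)/(m + 4)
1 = 1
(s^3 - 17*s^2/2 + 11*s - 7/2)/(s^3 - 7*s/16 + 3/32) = 16*(s^2 - 8*s + 7)/(16*s^2 + 8*s - 3)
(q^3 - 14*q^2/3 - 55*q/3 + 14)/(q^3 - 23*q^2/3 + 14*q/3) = (q + 3)/q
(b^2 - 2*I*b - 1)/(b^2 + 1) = (b - I)/(b + I)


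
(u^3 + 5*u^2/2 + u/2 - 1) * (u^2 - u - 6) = u^5 + 3*u^4/2 - 8*u^3 - 33*u^2/2 - 2*u + 6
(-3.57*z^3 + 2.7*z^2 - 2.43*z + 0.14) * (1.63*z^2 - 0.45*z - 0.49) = -5.8191*z^5 + 6.0075*z^4 - 3.4266*z^3 - 0.00129999999999986*z^2 + 1.1277*z - 0.0686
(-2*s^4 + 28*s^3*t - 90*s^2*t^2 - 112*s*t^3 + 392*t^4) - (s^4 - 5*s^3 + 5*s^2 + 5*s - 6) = -3*s^4 + 28*s^3*t + 5*s^3 - 90*s^2*t^2 - 5*s^2 - 112*s*t^3 - 5*s + 392*t^4 + 6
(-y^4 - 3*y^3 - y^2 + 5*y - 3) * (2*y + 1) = -2*y^5 - 7*y^4 - 5*y^3 + 9*y^2 - y - 3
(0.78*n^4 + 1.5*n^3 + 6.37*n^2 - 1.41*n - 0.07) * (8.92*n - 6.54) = 6.9576*n^5 + 8.2788*n^4 + 47.0104*n^3 - 54.237*n^2 + 8.597*n + 0.4578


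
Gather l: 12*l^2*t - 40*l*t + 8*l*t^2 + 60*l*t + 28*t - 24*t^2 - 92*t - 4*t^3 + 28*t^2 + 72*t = 12*l^2*t + l*(8*t^2 + 20*t) - 4*t^3 + 4*t^2 + 8*t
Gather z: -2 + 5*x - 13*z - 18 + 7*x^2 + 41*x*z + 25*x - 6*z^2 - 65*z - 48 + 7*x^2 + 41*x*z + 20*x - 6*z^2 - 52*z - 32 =14*x^2 + 50*x - 12*z^2 + z*(82*x - 130) - 100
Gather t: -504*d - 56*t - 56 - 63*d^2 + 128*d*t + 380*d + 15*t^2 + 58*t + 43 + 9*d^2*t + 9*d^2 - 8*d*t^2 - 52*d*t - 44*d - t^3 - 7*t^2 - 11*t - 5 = -54*d^2 - 168*d - t^3 + t^2*(8 - 8*d) + t*(9*d^2 + 76*d - 9) - 18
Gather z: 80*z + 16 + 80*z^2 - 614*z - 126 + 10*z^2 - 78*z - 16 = 90*z^2 - 612*z - 126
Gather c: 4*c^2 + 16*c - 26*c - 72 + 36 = 4*c^2 - 10*c - 36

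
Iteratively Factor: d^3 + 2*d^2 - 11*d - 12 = (d + 4)*(d^2 - 2*d - 3) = (d - 3)*(d + 4)*(d + 1)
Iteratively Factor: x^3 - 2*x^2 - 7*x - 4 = (x - 4)*(x^2 + 2*x + 1) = (x - 4)*(x + 1)*(x + 1)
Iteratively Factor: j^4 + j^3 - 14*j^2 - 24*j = (j - 4)*(j^3 + 5*j^2 + 6*j) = j*(j - 4)*(j^2 + 5*j + 6) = j*(j - 4)*(j + 3)*(j + 2)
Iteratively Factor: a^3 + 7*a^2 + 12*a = (a + 4)*(a^2 + 3*a) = (a + 3)*(a + 4)*(a)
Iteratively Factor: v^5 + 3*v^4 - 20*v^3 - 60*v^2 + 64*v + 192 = (v + 3)*(v^4 - 20*v^2 + 64) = (v - 2)*(v + 3)*(v^3 + 2*v^2 - 16*v - 32) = (v - 2)*(v + 2)*(v + 3)*(v^2 - 16) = (v - 2)*(v + 2)*(v + 3)*(v + 4)*(v - 4)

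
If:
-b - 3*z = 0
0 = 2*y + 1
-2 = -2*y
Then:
No Solution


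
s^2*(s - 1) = s^3 - s^2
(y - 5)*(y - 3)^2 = y^3 - 11*y^2 + 39*y - 45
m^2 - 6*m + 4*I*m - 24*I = (m - 6)*(m + 4*I)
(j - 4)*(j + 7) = j^2 + 3*j - 28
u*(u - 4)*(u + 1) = u^3 - 3*u^2 - 4*u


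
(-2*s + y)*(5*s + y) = -10*s^2 + 3*s*y + y^2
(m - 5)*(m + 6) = m^2 + m - 30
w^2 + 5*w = w*(w + 5)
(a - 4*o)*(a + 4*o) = a^2 - 16*o^2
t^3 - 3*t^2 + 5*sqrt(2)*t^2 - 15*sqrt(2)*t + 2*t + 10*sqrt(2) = (t - 2)*(t - 1)*(t + 5*sqrt(2))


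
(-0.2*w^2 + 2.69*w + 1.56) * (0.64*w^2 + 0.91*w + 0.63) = -0.128*w^4 + 1.5396*w^3 + 3.3203*w^2 + 3.1143*w + 0.9828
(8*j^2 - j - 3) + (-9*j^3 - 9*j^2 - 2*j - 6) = -9*j^3 - j^2 - 3*j - 9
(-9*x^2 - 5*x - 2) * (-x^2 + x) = 9*x^4 - 4*x^3 - 3*x^2 - 2*x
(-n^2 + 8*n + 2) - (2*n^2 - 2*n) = -3*n^2 + 10*n + 2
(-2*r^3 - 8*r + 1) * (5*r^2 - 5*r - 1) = -10*r^5 + 10*r^4 - 38*r^3 + 45*r^2 + 3*r - 1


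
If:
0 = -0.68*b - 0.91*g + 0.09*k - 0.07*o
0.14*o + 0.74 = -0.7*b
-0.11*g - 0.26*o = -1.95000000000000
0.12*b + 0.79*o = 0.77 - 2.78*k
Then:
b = -2.46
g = 1.14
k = -1.61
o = 7.02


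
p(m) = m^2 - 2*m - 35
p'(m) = 2*m - 2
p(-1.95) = -27.30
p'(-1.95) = -5.90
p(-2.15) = -26.08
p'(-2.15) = -6.30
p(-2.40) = -24.44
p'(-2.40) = -6.80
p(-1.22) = -31.07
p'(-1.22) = -4.44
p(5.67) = -14.19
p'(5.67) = 9.34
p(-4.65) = -4.08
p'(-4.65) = -11.30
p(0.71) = -35.92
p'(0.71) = -0.58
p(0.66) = -35.88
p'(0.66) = -0.68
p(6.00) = -11.00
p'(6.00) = 10.00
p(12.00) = 85.00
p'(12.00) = 22.00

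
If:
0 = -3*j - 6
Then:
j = -2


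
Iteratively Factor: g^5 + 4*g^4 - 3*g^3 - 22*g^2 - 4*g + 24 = (g + 3)*(g^4 + g^3 - 6*g^2 - 4*g + 8) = (g - 2)*(g + 3)*(g^3 + 3*g^2 - 4) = (g - 2)*(g + 2)*(g + 3)*(g^2 + g - 2) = (g - 2)*(g - 1)*(g + 2)*(g + 3)*(g + 2)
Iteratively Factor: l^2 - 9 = (l + 3)*(l - 3)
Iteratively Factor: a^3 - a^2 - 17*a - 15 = (a + 1)*(a^2 - 2*a - 15) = (a + 1)*(a + 3)*(a - 5)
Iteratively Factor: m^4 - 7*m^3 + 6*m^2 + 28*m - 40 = (m - 5)*(m^3 - 2*m^2 - 4*m + 8) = (m - 5)*(m + 2)*(m^2 - 4*m + 4) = (m - 5)*(m - 2)*(m + 2)*(m - 2)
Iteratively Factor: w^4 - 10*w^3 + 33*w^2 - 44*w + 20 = (w - 5)*(w^3 - 5*w^2 + 8*w - 4) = (w - 5)*(w - 2)*(w^2 - 3*w + 2) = (w - 5)*(w - 2)*(w - 1)*(w - 2)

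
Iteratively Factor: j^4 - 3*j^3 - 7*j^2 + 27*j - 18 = (j - 3)*(j^3 - 7*j + 6) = (j - 3)*(j + 3)*(j^2 - 3*j + 2) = (j - 3)*(j - 2)*(j + 3)*(j - 1)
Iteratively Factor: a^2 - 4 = (a + 2)*(a - 2)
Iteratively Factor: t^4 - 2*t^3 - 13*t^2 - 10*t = (t + 2)*(t^3 - 4*t^2 - 5*t) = t*(t + 2)*(t^2 - 4*t - 5) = t*(t + 1)*(t + 2)*(t - 5)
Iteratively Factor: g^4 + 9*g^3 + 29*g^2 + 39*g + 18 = (g + 1)*(g^3 + 8*g^2 + 21*g + 18) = (g + 1)*(g + 2)*(g^2 + 6*g + 9) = (g + 1)*(g + 2)*(g + 3)*(g + 3)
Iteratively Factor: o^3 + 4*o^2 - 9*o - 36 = (o + 3)*(o^2 + o - 12) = (o + 3)*(o + 4)*(o - 3)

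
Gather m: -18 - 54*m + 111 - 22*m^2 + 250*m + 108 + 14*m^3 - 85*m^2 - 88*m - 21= 14*m^3 - 107*m^2 + 108*m + 180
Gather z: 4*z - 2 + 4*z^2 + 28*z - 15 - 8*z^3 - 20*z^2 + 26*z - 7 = -8*z^3 - 16*z^2 + 58*z - 24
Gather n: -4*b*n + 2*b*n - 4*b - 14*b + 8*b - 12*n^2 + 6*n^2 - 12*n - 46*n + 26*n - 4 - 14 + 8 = -10*b - 6*n^2 + n*(-2*b - 32) - 10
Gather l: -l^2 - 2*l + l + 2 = -l^2 - l + 2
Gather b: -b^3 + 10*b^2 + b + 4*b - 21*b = -b^3 + 10*b^2 - 16*b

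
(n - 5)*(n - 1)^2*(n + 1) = n^4 - 6*n^3 + 4*n^2 + 6*n - 5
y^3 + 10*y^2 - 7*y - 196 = (y - 4)*(y + 7)^2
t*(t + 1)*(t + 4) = t^3 + 5*t^2 + 4*t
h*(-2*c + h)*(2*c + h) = -4*c^2*h + h^3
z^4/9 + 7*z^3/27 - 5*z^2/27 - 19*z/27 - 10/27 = (z/3 + 1/3)^2*(z - 5/3)*(z + 2)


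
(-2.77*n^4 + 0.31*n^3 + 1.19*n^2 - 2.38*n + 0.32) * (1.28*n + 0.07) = -3.5456*n^5 + 0.2029*n^4 + 1.5449*n^3 - 2.9631*n^2 + 0.243*n + 0.0224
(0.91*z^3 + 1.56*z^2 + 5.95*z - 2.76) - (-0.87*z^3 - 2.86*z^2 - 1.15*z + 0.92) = 1.78*z^3 + 4.42*z^2 + 7.1*z - 3.68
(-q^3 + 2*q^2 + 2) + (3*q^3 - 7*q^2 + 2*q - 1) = 2*q^3 - 5*q^2 + 2*q + 1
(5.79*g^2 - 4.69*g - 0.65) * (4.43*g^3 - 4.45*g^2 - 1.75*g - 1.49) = 25.6497*g^5 - 46.5422*g^4 + 7.8585*g^3 + 2.4729*g^2 + 8.1256*g + 0.9685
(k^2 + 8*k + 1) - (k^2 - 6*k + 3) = 14*k - 2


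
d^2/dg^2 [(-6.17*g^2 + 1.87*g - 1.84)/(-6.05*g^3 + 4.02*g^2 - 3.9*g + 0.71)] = (451.67485*g^6 - 410.680050000001*g^5 + 207.57792*g^4 - 123.693026*g^3 + 236.846112*g^2 - 93.638676*g + 41.333878)/(221.445125*g^9 - 441.42615*g^8 + 721.56051*g^7 - 712.039533*g^6 + 568.74564*g^5 - 318.368952*g^4 + 135.256695*g^3 - 38.476746*g^2 + 5.89797*g - 0.357911)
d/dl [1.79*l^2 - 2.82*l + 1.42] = 3.58*l - 2.82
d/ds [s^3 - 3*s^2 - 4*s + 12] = 3*s^2 - 6*s - 4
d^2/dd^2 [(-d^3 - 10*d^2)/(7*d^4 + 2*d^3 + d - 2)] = 2*(-49*d^9 - 1470*d^8 - 420*d^7 + 9*d^6 + 258*d^5 - 1644*d^4 - 281*d^3 + 6*d^2 - 12*d - 40)/(343*d^12 + 294*d^11 + 84*d^10 + 155*d^9 - 210*d^8 - 156*d^7 - 3*d^6 - 78*d^5 + 60*d^4 + 25*d^3 - 6*d^2 + 12*d - 8)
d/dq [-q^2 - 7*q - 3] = -2*q - 7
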